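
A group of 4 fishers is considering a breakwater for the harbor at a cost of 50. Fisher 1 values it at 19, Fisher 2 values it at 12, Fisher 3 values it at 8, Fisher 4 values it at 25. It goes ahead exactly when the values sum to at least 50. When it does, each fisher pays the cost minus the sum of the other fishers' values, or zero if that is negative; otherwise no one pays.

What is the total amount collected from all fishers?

Total value 64 ≥ cost 50, so it is built.
Fisher 1: others sum to 45; max(0, 50 - 45) = 5.
Fisher 2: others sum to 52; max(0, 50 - 52) = 0.
Fisher 3: others sum to 56; max(0, 50 - 56) = 0.
Fisher 4: others sum to 39; max(0, 50 - 39) = 11.
Total collected = 5 + 0 + 0 + 11 = 16.

16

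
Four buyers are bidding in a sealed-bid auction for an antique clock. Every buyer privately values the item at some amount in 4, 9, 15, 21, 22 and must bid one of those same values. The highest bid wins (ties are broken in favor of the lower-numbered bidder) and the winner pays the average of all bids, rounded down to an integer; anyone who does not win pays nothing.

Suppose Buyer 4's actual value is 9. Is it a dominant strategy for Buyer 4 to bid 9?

Consider the case where Buyer 1 bids 4, Buyer 2 bids 4 and Buyer 3 bids 9.
Truthful bid 9: loses, pays 0, utility 0.
Bid 15 instead: wins, pays 8, utility 9 - 8 = 1.
Since 1 > 0, bidding 15 is strictly better here, so truthful bidding is not dominant.

No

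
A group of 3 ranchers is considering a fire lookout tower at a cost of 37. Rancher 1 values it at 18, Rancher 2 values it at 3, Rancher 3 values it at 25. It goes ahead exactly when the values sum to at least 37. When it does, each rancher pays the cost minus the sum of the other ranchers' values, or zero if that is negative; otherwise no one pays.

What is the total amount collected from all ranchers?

25

Total value 46 ≥ cost 37, so it is built.
Rancher 1: others sum to 28; max(0, 37 - 28) = 9.
Rancher 2: others sum to 43; max(0, 37 - 43) = 0.
Rancher 3: others sum to 21; max(0, 37 - 21) = 16.
Total collected = 9 + 0 + 16 = 25.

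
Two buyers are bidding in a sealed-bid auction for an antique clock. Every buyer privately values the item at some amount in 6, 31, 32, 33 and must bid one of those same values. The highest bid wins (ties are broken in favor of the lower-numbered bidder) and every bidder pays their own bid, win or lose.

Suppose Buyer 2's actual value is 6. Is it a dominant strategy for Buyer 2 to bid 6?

Yes

Check each profile of the others' bids and compare truth against every alternative bid.
Others bid (33): truth gives -6, best alternative gives -31.
Others bid (32): truth gives -6, best alternative gives -27.
Others bid (31): truth gives -6, best alternative gives -26.
Others bid (6): truth gives -6, best alternative gives -25.
In every case the truthful bid is at least as good as any alternative, so it is a dominant strategy.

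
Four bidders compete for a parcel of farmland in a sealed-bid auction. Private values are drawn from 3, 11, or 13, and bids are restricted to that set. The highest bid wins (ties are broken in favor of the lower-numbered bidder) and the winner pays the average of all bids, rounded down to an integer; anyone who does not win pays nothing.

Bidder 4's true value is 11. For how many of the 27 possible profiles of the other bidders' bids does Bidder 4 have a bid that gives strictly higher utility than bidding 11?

Others bid (3, 3, 11): truth gives 0; bid 13 gives 4 > 0. Violating.
Others bid (3, 11, 3): truth gives 0; bid 13 gives 4 > 0. Violating.
Others bid (3, 11, 11): truth gives 0; bid 13 gives 2 > 0. Violating.
Others bid (11, 3, 3): truth gives 0; bid 13 gives 4 > 0. Violating.
Others bid (3, 3, 3): truth gives 6; no alternative beats it.
Others bid (3, 3, 13): truth gives 0; no alternative beats it.
(Checking all 27 profiles: 6 have a profitable deviation, 21 do not.)

6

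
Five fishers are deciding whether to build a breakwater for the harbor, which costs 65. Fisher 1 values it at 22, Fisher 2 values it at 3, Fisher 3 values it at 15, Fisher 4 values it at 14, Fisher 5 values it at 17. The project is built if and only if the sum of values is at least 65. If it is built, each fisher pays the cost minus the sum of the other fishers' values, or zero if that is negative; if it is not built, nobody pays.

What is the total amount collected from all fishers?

44

Total value 71 ≥ cost 65, so it is built.
Fisher 1: others sum to 49; max(0, 65 - 49) = 16.
Fisher 2: others sum to 68; max(0, 65 - 68) = 0.
Fisher 3: others sum to 56; max(0, 65 - 56) = 9.
Fisher 4: others sum to 57; max(0, 65 - 57) = 8.
Fisher 5: others sum to 54; max(0, 65 - 54) = 11.
Total collected = 16 + 0 + 9 + 8 + 11 = 44.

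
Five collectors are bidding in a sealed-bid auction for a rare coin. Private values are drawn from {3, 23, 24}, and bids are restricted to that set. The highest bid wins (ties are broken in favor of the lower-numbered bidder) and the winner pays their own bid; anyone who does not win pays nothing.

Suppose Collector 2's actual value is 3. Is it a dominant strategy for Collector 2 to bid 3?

Yes

Check each profile of the others' bids and compare truth against every alternative bid.
Others bid (3, 3, 3, 3): truth gives 0, best alternative gives -20.
Others bid (3, 3, 3, 23): truth gives 0, best alternative gives -20.
Others bid (3, 3, 23, 3): truth gives 0, best alternative gives -20.
Others bid (3, 3, 23, 23): truth gives 0, best alternative gives -20.
Others bid (3, 23, 3, 3): truth gives 0, best alternative gives -20.
Others bid (3, 23, 3, 23): truth gives 0, best alternative gives -20.
(Remaining 75 profiles checked similarly; truth is weakly best in each.)
In every case the truthful bid is at least as good as any alternative, so it is a dominant strategy.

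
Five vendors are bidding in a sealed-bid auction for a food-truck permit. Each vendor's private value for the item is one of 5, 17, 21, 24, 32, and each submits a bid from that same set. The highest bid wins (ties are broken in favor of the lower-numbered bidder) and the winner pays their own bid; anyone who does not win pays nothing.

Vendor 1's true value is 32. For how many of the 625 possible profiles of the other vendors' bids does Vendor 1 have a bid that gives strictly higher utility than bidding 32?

Others bid (5, 5, 5, 5): truth gives 0; bid 5 gives 27 > 0. Violating.
Others bid (5, 5, 5, 17): truth gives 0; bid 17 gives 15 > 0. Violating.
Others bid (5, 5, 5, 21): truth gives 0; bid 21 gives 11 > 0. Violating.
Others bid (5, 5, 5, 24): truth gives 0; bid 24 gives 8 > 0. Violating.
Others bid (5, 5, 5, 32): truth gives 0; no alternative beats it.
Others bid (5, 5, 17, 32): truth gives 0; no alternative beats it.
(Checking all 625 profiles: 256 have a profitable deviation, 369 do not.)

256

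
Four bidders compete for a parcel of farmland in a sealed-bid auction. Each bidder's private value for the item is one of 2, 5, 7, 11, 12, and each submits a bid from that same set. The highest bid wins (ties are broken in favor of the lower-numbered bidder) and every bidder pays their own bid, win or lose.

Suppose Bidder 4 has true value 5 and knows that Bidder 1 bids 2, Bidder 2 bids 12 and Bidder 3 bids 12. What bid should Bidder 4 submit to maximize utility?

Bid 2: loses but pays 2, utility -2.
Bid 5: loses but pays 5, utility -5.
Bid 7: loses but pays 7, utility -7.
Bid 11: loses but pays 11, utility -11.
Bid 12: loses but pays 12, utility -12.
The best choice is 2 with utility -2.

2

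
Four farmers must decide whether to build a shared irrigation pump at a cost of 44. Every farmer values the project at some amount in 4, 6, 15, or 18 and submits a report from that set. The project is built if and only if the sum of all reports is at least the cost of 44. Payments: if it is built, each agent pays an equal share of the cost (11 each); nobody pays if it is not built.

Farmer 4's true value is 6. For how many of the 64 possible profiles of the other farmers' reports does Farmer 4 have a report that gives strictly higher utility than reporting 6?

6

Others report (6, 15, 18): truth gives -5; report 4 gives 0 > -5. Violating.
Others report (6, 18, 15): truth gives -5; report 4 gives 0 > -5. Violating.
Others report (15, 6, 18): truth gives -5; report 4 gives 0 > -5. Violating.
Others report (15, 18, 6): truth gives -5; report 4 gives 0 > -5. Violating.
Others report (4, 4, 4): truth gives 0; no alternative beats it.
Others report (4, 4, 6): truth gives 0; no alternative beats it.
(Checking all 64 profiles: 6 have a profitable deviation, 58 do not.)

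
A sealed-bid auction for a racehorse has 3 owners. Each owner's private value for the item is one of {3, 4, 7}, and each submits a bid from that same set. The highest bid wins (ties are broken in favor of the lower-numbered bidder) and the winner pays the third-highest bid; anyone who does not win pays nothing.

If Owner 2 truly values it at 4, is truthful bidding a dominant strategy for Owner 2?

Consider the case where Owner 1 bids 3 and Owner 3 bids 7.
Truthful bid 4: loses, pays 0, utility 0.
Bid 7 instead: wins, pays 3, utility 4 - 3 = 1.
Since 1 > 0, bidding 7 is strictly better here, so truthful bidding is not dominant.

No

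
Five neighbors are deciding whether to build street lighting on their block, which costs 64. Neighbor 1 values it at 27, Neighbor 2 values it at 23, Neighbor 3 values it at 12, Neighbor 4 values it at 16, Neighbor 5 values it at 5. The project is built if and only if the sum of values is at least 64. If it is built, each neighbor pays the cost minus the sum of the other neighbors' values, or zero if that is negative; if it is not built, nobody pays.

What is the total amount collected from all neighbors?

12

Total value 83 ≥ cost 64, so it is built.
Neighbor 1: others sum to 56; max(0, 64 - 56) = 8.
Neighbor 2: others sum to 60; max(0, 64 - 60) = 4.
Neighbor 3: others sum to 71; max(0, 64 - 71) = 0.
Neighbor 4: others sum to 67; max(0, 64 - 67) = 0.
Neighbor 5: others sum to 78; max(0, 64 - 78) = 0.
Total collected = 8 + 4 + 0 + 0 + 0 = 12.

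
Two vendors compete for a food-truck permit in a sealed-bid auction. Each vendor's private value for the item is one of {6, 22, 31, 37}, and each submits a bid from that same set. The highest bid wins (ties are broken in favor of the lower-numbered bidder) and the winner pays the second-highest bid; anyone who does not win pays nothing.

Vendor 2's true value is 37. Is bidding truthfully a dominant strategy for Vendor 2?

Check each profile of the others' bids and compare truth against every alternative bid.
Others bid (31): truth gives 6, best alternative gives 0.
Others bid (6): truth gives 31, best alternative gives 31.
Others bid (22): truth gives 15, best alternative gives 15.
Others bid (37): truth gives 0, best alternative gives 0.
In every case the truthful bid is at least as good as any alternative, so it is a dominant strategy.

Yes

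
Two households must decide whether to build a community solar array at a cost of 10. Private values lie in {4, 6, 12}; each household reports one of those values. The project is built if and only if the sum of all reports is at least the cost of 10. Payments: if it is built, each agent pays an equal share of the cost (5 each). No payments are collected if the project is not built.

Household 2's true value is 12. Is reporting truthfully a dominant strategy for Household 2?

Yes

Check each profile of the others' reports and compare truth against every alternative report.
Others report (4): truth gives 7, best alternative gives 7.
Others report (6): truth gives 7, best alternative gives 7.
Others report (12): truth gives 7, best alternative gives 7.
In every case the truthful report is at least as good as any alternative, so it is a dominant strategy.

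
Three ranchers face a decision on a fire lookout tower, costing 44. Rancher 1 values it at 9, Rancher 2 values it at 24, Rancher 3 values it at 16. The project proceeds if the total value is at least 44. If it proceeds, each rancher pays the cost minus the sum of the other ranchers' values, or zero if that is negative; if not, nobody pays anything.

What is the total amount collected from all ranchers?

Total value 49 ≥ cost 44, so it is built.
Rancher 1: others sum to 40; max(0, 44 - 40) = 4.
Rancher 2: others sum to 25; max(0, 44 - 25) = 19.
Rancher 3: others sum to 33; max(0, 44 - 33) = 11.
Total collected = 4 + 19 + 11 = 34.

34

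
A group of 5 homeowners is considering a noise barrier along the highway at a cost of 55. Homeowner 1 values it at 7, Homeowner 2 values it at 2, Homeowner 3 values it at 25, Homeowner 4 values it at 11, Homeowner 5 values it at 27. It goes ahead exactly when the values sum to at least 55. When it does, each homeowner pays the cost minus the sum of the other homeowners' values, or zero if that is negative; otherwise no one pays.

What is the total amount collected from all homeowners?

Total value 72 ≥ cost 55, so it is built.
Homeowner 1: others sum to 65; max(0, 55 - 65) = 0.
Homeowner 2: others sum to 70; max(0, 55 - 70) = 0.
Homeowner 3: others sum to 47; max(0, 55 - 47) = 8.
Homeowner 4: others sum to 61; max(0, 55 - 61) = 0.
Homeowner 5: others sum to 45; max(0, 55 - 45) = 10.
Total collected = 0 + 0 + 8 + 0 + 10 = 18.

18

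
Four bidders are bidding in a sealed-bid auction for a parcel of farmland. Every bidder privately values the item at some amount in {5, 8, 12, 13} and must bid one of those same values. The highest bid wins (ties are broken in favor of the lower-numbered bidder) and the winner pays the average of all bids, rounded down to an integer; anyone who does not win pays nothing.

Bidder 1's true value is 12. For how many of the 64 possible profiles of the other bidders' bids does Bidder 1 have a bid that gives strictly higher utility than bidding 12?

38

Others bid (5, 5, 5): truth gives 6; bid 5 gives 7 > 6. Violating.
Others bid (5, 5, 8): truth gives 5; bid 8 gives 6 > 5. Violating.
Others bid (5, 5, 13): truth gives 0; bid 13 gives 3 > 0. Violating.
Others bid (5, 8, 5): truth gives 5; bid 8 gives 6 > 5. Violating.
Others bid (5, 5, 12): truth gives 4; no alternative beats it.
Others bid (5, 8, 12): truth gives 3; no alternative beats it.
(Checking all 64 profiles: 38 have a profitable deviation, 26 do not.)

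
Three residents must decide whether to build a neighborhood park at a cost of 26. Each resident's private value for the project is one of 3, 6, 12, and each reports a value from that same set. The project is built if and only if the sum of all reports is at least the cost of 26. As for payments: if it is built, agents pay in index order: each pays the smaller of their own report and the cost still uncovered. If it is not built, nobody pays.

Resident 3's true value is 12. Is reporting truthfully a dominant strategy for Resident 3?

Yes

Check each profile of the others' reports and compare truth against every alternative report.
Others report (6, 12): truth gives 4, best alternative gives 0.
Others report (12, 6): truth gives 4, best alternative gives 0.
Others report (3, 12): truth gives 1, best alternative gives 0.
Others report (12, 3): truth gives 1, best alternative gives 0.
Others report (12, 12): truth gives 10, best alternative gives 10.
Others report (3, 3): truth gives 0, best alternative gives 0.
(Remaining 3 profiles checked similarly; truth is weakly best in each.)
In every case the truthful report is at least as good as any alternative, so it is a dominant strategy.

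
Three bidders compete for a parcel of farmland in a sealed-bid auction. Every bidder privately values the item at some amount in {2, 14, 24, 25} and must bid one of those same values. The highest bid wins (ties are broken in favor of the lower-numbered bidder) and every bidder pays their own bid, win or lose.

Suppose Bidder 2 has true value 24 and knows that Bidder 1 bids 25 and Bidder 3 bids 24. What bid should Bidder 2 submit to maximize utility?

Bid 2: loses but pays 2, utility -2.
Bid 14: loses but pays 14, utility -14.
Bid 24: loses but pays 24, utility -24.
Bid 25: loses but pays 25, utility -25.
The best choice is 2 with utility -2.

2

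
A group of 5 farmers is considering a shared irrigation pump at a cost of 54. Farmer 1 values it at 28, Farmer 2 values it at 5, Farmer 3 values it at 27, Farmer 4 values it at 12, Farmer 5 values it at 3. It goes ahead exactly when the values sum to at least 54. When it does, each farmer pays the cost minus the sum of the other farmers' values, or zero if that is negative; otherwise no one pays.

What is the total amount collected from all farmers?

13

Total value 75 ≥ cost 54, so it is built.
Farmer 1: others sum to 47; max(0, 54 - 47) = 7.
Farmer 2: others sum to 70; max(0, 54 - 70) = 0.
Farmer 3: others sum to 48; max(0, 54 - 48) = 6.
Farmer 4: others sum to 63; max(0, 54 - 63) = 0.
Farmer 5: others sum to 72; max(0, 54 - 72) = 0.
Total collected = 7 + 0 + 6 + 0 + 0 = 13.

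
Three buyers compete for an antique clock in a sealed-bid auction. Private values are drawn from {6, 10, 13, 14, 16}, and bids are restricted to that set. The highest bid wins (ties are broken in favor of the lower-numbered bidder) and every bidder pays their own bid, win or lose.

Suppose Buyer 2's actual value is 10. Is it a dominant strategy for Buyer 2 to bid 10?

Consider the case where Buyer 1 bids 6 and Buyer 3 bids 13.
Truthful bid 10: loses but pays 10, utility -10.
Bid 6 instead: loses but pays 6, utility -6.
Since -6 > -10, bidding 6 is strictly better here, so truthful bidding is not dominant.

No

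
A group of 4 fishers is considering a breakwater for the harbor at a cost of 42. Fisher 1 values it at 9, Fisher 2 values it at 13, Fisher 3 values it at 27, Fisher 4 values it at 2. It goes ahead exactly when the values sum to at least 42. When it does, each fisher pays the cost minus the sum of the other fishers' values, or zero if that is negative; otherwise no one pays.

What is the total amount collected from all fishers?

Total value 51 ≥ cost 42, so it is built.
Fisher 1: others sum to 42; max(0, 42 - 42) = 0.
Fisher 2: others sum to 38; max(0, 42 - 38) = 4.
Fisher 3: others sum to 24; max(0, 42 - 24) = 18.
Fisher 4: others sum to 49; max(0, 42 - 49) = 0.
Total collected = 0 + 4 + 18 + 0 = 22.

22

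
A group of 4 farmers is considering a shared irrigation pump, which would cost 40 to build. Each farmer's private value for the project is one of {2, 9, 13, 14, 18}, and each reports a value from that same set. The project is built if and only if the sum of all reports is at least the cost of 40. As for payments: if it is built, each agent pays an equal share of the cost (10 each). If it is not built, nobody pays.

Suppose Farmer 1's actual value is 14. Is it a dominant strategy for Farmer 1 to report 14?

Consider the case where Farmer 2 reports 2, Farmer 3 reports 2 and Farmer 4 reports 18.
Truthful report 14: project not built, utility 0.
Report 18 instead: project built, pays 10, utility 14 - 10 = 4.
Since 4 > 0, reporting 18 is strictly better here, so truthful reporting is not dominant.

No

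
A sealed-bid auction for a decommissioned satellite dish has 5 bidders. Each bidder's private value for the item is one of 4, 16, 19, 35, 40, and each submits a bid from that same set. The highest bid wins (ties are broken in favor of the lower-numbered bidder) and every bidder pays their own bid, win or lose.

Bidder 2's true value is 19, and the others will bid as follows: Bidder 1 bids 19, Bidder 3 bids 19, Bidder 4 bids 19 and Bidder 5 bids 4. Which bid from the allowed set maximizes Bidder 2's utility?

4

Bid 4: loses but pays 4, utility -4.
Bid 16: loses but pays 16, utility -16.
Bid 19: loses but pays 19, utility -19.
Bid 35: wins, pays 35, utility 19 - 35 = -16.
Bid 40: wins, pays 40, utility 19 - 40 = -21.
The best choice is 4 with utility -4.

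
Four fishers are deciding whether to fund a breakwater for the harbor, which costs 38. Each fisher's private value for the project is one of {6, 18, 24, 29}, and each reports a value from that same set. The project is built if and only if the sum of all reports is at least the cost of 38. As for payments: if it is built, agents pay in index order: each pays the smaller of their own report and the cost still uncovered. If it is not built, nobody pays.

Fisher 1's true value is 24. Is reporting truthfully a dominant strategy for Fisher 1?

No

Consider the case where Fisher 2 reports 6, Fisher 3 reports 6 and Fisher 4 reports 18.
Truthful report 24: project built, pays 24, utility 24 - 24 = 0.
Report 18 instead: project built, pays 18, utility 24 - 18 = 6.
Since 6 > 0, reporting 18 is strictly better here, so truthful reporting is not dominant.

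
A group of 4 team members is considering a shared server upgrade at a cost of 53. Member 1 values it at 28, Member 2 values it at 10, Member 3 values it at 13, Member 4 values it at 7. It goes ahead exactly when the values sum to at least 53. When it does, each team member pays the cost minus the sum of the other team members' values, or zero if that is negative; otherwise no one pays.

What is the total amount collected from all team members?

38

Total value 58 ≥ cost 53, so it is built.
Member 1: others sum to 30; max(0, 53 - 30) = 23.
Member 2: others sum to 48; max(0, 53 - 48) = 5.
Member 3: others sum to 45; max(0, 53 - 45) = 8.
Member 4: others sum to 51; max(0, 53 - 51) = 2.
Total collected = 23 + 5 + 8 + 2 = 38.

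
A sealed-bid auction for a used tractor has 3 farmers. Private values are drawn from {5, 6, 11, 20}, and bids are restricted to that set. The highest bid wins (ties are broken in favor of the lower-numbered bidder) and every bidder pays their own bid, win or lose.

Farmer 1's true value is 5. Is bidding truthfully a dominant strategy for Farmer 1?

Consider the case where Farmer 2 bids 5 and Farmer 3 bids 6.
Truthful bid 5: loses but pays 5, utility -5.
Bid 6 instead: wins, pays 6, utility 5 - 6 = -1.
Since -1 > -5, bidding 6 is strictly better here, so truthful bidding is not dominant.

No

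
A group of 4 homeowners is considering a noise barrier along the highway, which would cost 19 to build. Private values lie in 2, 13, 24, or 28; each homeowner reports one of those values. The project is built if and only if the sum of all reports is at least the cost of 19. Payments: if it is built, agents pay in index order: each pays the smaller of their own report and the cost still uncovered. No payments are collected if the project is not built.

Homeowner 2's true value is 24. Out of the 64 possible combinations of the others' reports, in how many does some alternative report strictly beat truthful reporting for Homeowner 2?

32

Others report (2, 2, 2): truth gives 7; report 13 gives 11 > 7. Violating.
Others report (2, 2, 13): truth gives 7; report 2 gives 22 > 7. Violating.
Others report (2, 2, 24): truth gives 7; report 2 gives 22 > 7. Violating.
Others report (2, 2, 28): truth gives 7; report 2 gives 22 > 7. Violating.
Others report (24, 2, 2): truth gives 24; no alternative beats it.
Others report (24, 2, 13): truth gives 24; no alternative beats it.
(Checking all 64 profiles: 32 have a profitable deviation, 32 do not.)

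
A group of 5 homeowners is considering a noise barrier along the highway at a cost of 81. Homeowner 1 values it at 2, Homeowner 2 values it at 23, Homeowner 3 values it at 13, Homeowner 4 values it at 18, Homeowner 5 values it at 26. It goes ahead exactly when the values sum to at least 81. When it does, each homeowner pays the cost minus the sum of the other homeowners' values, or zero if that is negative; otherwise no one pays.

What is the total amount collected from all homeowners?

Total value 82 ≥ cost 81, so it is built.
Homeowner 1: others sum to 80; max(0, 81 - 80) = 1.
Homeowner 2: others sum to 59; max(0, 81 - 59) = 22.
Homeowner 3: others sum to 69; max(0, 81 - 69) = 12.
Homeowner 4: others sum to 64; max(0, 81 - 64) = 17.
Homeowner 5: others sum to 56; max(0, 81 - 56) = 25.
Total collected = 1 + 22 + 12 + 17 + 25 = 77.

77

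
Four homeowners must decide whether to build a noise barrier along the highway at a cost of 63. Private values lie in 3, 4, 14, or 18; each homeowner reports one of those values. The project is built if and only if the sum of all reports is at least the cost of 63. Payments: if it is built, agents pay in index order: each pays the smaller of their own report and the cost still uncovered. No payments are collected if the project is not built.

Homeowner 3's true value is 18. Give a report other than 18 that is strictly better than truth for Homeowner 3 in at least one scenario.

14

Suppose Homeowner 1 reports 14, Homeowner 2 reports 18 and Homeowner 4 reports 18.
Report 18: project built, pays 18, utility 18 - 18 = 0.
Report 14: project built, pays 14, utility 18 - 14 = 4.
So reporting 14 beats truth here (4 > 0).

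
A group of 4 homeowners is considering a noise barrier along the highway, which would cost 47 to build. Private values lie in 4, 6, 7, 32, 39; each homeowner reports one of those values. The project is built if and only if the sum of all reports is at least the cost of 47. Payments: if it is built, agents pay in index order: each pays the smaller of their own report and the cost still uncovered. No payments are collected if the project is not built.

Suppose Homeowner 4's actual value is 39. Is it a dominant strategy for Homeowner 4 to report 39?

Check each profile of the others' reports and compare truth against every alternative report.
Others report (4, 4, 6): truth gives 6, best alternative gives 0.
Others report (4, 6, 4): truth gives 6, best alternative gives 0.
Others report (6, 4, 4): truth gives 6, best alternative gives 0.
Others report (4, 4, 4): truth gives 4, best alternative gives 0.
Others report (4, 4, 39): truth gives 39, best alternative gives 39.
Others report (4, 6, 39): truth gives 39, best alternative gives 39.
(Remaining 119 profiles checked similarly; truth is weakly best in each.)
In every case the truthful report is at least as good as any alternative, so it is a dominant strategy.

Yes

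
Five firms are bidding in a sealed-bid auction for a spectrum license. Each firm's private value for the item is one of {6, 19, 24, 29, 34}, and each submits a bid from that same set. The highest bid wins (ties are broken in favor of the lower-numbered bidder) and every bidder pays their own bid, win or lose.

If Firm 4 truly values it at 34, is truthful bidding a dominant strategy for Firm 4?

Consider the case where Firm 1 bids 6, Firm 2 bids 6, Firm 3 bids 6 and Firm 5 bids 6.
Truthful bid 34: wins, pays 34, utility 34 - 34 = 0.
Bid 19 instead: wins, pays 19, utility 34 - 19 = 15.
Since 15 > 0, bidding 19 is strictly better here, so truthful bidding is not dominant.

No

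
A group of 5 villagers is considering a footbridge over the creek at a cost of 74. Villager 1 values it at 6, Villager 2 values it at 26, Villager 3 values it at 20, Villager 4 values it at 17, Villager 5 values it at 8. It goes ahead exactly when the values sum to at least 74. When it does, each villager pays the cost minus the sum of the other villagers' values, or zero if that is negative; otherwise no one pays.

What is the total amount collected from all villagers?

Total value 77 ≥ cost 74, so it is built.
Villager 1: others sum to 71; max(0, 74 - 71) = 3.
Villager 2: others sum to 51; max(0, 74 - 51) = 23.
Villager 3: others sum to 57; max(0, 74 - 57) = 17.
Villager 4: others sum to 60; max(0, 74 - 60) = 14.
Villager 5: others sum to 69; max(0, 74 - 69) = 5.
Total collected = 3 + 23 + 17 + 14 + 5 = 62.

62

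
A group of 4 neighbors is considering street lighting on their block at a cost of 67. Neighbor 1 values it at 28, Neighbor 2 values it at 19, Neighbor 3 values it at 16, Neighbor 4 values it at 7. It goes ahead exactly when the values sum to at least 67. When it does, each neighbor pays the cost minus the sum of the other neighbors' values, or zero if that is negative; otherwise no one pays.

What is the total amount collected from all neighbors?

Total value 70 ≥ cost 67, so it is built.
Neighbor 1: others sum to 42; max(0, 67 - 42) = 25.
Neighbor 2: others sum to 51; max(0, 67 - 51) = 16.
Neighbor 3: others sum to 54; max(0, 67 - 54) = 13.
Neighbor 4: others sum to 63; max(0, 67 - 63) = 4.
Total collected = 25 + 16 + 13 + 4 = 58.

58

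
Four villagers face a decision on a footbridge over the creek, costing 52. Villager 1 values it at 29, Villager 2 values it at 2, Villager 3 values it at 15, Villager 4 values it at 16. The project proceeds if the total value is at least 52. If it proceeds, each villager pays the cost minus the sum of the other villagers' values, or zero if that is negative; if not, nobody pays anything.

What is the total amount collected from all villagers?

Total value 62 ≥ cost 52, so it is built.
Villager 1: others sum to 33; max(0, 52 - 33) = 19.
Villager 2: others sum to 60; max(0, 52 - 60) = 0.
Villager 3: others sum to 47; max(0, 52 - 47) = 5.
Villager 4: others sum to 46; max(0, 52 - 46) = 6.
Total collected = 19 + 0 + 5 + 6 = 30.

30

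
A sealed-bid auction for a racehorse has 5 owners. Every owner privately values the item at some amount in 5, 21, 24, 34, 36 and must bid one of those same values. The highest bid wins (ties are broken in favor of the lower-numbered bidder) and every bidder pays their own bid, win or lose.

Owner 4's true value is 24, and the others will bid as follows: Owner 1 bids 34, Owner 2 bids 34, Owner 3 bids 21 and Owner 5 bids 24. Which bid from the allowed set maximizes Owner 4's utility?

5

Bid 5: loses but pays 5, utility -5.
Bid 21: loses but pays 21, utility -21.
Bid 24: loses but pays 24, utility -24.
Bid 34: loses but pays 34, utility -34.
Bid 36: wins, pays 36, utility 24 - 36 = -12.
The best choice is 5 with utility -5.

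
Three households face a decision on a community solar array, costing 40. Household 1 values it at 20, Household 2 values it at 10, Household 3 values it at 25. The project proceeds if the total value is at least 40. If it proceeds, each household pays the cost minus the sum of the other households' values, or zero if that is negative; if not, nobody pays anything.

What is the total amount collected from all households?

Total value 55 ≥ cost 40, so it is built.
Household 1: others sum to 35; max(0, 40 - 35) = 5.
Household 2: others sum to 45; max(0, 40 - 45) = 0.
Household 3: others sum to 30; max(0, 40 - 30) = 10.
Total collected = 5 + 0 + 10 = 15.

15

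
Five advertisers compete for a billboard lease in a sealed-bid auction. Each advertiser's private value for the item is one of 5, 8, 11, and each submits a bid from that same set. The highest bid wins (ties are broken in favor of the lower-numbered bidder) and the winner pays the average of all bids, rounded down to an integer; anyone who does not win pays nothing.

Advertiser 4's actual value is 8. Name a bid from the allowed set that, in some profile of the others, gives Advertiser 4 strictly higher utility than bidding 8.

11

Suppose Advertiser 1 bids 5, Advertiser 2 bids 5, Advertiser 3 bids 5 and Advertiser 5 bids 11.
Bid 8: loses, pays 0, utility 0.
Bid 11: wins, pays 7, utility 8 - 7 = 1.
So bidding 11 beats truth here (1 > 0).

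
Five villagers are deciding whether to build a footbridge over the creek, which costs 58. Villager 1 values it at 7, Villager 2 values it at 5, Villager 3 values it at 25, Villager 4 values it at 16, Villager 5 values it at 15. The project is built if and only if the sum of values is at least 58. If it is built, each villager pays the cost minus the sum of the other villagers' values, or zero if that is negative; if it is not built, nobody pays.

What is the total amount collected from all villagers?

26

Total value 68 ≥ cost 58, so it is built.
Villager 1: others sum to 61; max(0, 58 - 61) = 0.
Villager 2: others sum to 63; max(0, 58 - 63) = 0.
Villager 3: others sum to 43; max(0, 58 - 43) = 15.
Villager 4: others sum to 52; max(0, 58 - 52) = 6.
Villager 5: others sum to 53; max(0, 58 - 53) = 5.
Total collected = 0 + 0 + 15 + 6 + 5 = 26.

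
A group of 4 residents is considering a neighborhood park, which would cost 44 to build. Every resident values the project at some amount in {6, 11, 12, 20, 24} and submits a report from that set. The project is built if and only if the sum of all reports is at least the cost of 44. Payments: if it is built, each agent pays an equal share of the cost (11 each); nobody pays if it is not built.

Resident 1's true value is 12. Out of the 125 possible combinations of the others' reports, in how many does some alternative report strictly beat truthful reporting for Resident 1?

18

Others report (6, 6, 11): truth gives 0; report 24 gives 1 > 0. Violating.
Others report (6, 6, 12): truth gives 0; report 20 gives 1 > 0. Violating.
Others report (6, 11, 6): truth gives 0; report 24 gives 1 > 0. Violating.
Others report (6, 11, 11): truth gives 0; report 20 gives 1 > 0. Violating.
Others report (6, 6, 6): truth gives 0; no alternative beats it.
Others report (6, 6, 20): truth gives 1; no alternative beats it.
(Checking all 125 profiles: 18 have a profitable deviation, 107 do not.)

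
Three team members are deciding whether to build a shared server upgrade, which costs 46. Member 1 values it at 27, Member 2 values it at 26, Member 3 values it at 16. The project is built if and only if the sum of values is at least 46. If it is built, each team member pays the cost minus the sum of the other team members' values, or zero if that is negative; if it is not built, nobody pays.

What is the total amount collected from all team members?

7

Total value 69 ≥ cost 46, so it is built.
Member 1: others sum to 42; max(0, 46 - 42) = 4.
Member 2: others sum to 43; max(0, 46 - 43) = 3.
Member 3: others sum to 53; max(0, 46 - 53) = 0.
Total collected = 4 + 3 + 0 = 7.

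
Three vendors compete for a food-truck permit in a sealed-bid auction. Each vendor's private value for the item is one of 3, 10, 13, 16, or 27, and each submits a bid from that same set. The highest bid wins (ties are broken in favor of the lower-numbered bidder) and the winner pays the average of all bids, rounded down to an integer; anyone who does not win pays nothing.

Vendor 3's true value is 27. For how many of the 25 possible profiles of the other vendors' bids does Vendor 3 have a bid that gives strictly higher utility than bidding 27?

Others bid (3, 3): truth gives 16; bid 10 gives 22 > 16. Violating.
Others bid (3, 10): truth gives 14; bid 13 gives 19 > 14. Violating.
Others bid (3, 13): truth gives 13; bid 16 gives 17 > 13. Violating.
Others bid (10, 3): truth gives 14; bid 13 gives 19 > 14. Violating.
Others bid (3, 16): truth gives 12; no alternative beats it.
Others bid (3, 27): truth gives 0; no alternative beats it.
(Checking all 25 profiles: 9 have a profitable deviation, 16 do not.)

9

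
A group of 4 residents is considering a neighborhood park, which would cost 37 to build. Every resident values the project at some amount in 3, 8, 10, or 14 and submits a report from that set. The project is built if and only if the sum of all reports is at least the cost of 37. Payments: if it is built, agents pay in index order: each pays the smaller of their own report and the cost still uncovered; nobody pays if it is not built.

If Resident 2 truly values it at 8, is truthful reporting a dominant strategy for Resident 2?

No

Consider the case where Resident 1 reports 8, Resident 3 reports 14 and Resident 4 reports 14.
Truthful report 8: project built, pays 8, utility 8 - 8 = 0.
Report 3 instead: project built, pays 3, utility 8 - 3 = 5.
Since 5 > 0, reporting 3 is strictly better here, so truthful reporting is not dominant.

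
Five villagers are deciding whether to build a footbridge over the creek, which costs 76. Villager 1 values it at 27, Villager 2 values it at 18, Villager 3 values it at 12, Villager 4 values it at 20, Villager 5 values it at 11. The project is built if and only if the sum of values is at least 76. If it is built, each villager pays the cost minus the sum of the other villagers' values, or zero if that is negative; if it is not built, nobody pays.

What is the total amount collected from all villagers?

Total value 88 ≥ cost 76, so it is built.
Villager 1: others sum to 61; max(0, 76 - 61) = 15.
Villager 2: others sum to 70; max(0, 76 - 70) = 6.
Villager 3: others sum to 76; max(0, 76 - 76) = 0.
Villager 4: others sum to 68; max(0, 76 - 68) = 8.
Villager 5: others sum to 77; max(0, 76 - 77) = 0.
Total collected = 15 + 6 + 0 + 8 + 0 = 29.

29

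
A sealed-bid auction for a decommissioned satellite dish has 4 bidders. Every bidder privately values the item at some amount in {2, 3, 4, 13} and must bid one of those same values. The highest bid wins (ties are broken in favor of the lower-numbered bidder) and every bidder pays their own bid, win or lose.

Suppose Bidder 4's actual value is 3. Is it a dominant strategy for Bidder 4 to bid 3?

No

Consider the case where Bidder 1 bids 2, Bidder 2 bids 2 and Bidder 3 bids 3.
Truthful bid 3: loses but pays 3, utility -3.
Bid 2 instead: loses but pays 2, utility -2.
Since -2 > -3, bidding 2 is strictly better here, so truthful bidding is not dominant.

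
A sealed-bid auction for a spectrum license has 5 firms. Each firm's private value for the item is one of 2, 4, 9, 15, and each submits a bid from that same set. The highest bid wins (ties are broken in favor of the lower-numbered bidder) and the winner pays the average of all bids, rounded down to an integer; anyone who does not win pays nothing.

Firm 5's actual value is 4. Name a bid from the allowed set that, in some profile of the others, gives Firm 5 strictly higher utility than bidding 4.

Suppose Firm 1 bids 2, Firm 2 bids 2, Firm 3 bids 2 and Firm 4 bids 4.
Bid 4: loses, pays 0, utility 0.
Bid 9: wins, pays 3, utility 4 - 3 = 1.
So bidding 9 beats truth here (1 > 0).

9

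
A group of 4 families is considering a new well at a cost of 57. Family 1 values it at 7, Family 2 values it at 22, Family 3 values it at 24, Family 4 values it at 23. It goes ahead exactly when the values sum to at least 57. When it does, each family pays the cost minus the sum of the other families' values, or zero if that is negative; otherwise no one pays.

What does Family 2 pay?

3

Total value 76 ≥ cost 57, so the project is built.
The other families' values sum to 54.
Cost minus that sum is 57 - 54 = 3.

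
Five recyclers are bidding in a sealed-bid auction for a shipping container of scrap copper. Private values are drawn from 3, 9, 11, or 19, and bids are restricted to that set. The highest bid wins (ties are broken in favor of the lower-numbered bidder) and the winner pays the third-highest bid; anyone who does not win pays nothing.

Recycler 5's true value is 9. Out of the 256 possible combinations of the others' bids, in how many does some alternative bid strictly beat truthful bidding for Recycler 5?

Others bid (3, 3, 3, 9): truth gives 0; bid 11 gives 6 > 0. Violating.
Others bid (3, 3, 3, 11): truth gives 0; bid 19 gives 6 > 0. Violating.
Others bid (3, 3, 9, 3): truth gives 0; bid 11 gives 6 > 0. Violating.
Others bid (3, 3, 11, 3): truth gives 0; bid 19 gives 6 > 0. Violating.
Others bid (3, 3, 3, 3): truth gives 6; no alternative beats it.
Others bid (3, 3, 3, 19): truth gives 0; no alternative beats it.
(Checking all 256 profiles: 8 have a profitable deviation, 248 do not.)

8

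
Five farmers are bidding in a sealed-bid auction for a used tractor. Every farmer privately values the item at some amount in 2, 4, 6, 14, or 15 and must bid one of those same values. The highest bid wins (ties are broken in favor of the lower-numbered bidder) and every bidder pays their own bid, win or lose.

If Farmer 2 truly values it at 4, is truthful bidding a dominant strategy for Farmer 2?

Consider the case where Farmer 1 bids 2, Farmer 3 bids 2, Farmer 4 bids 2 and Farmer 5 bids 6.
Truthful bid 4: loses but pays 4, utility -4.
Bid 2 instead: loses but pays 2, utility -2.
Since -2 > -4, bidding 2 is strictly better here, so truthful bidding is not dominant.

No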